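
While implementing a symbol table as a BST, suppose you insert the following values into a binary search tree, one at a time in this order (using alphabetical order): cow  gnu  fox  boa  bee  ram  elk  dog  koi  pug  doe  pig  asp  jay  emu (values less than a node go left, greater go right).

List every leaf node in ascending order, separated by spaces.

asp doe emu jay pig

cow: root
gnu: right child of cow (depth 1)
fox: left child of gnu (depth 2)
boa: left child of cow (depth 1)
bee: left child of boa (depth 2)
ram: right child of gnu (depth 2)
elk: left child of fox (depth 3)
dog: left child of elk (depth 4)
koi: left child of ram (depth 3)
pug: right child of koi (depth 4)
doe: left child of dog (depth 5)
pig: left child of pug (depth 5)
asp: left child of bee (depth 3)
jay: left child of koi (depth 4)
emu: right child of elk (depth 4)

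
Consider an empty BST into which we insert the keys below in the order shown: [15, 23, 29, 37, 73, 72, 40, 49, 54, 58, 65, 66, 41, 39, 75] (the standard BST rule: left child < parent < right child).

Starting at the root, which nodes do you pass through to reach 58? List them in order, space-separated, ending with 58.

15 23 29 37 73 72 40 49 54 58

15: root
23: right child of 15 (depth 1)
29: right child of 23 (depth 2)
37: right child of 29 (depth 3)
73: right child of 37 (depth 4)
72: left child of 73 (depth 5)
40: left child of 72 (depth 6)
49: right child of 40 (depth 7)
54: right child of 49 (depth 8)
58: right child of 54 (depth 9)
65: right child of 58 (depth 10)
66: right child of 65 (depth 11)
41: left child of 49 (depth 8)
39: left child of 40 (depth 7)
75: right child of 73 (depth 5)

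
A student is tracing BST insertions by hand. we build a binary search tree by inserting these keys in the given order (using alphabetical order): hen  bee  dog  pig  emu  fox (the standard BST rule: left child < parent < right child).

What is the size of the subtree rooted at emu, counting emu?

Insert hen: tree is empty, so hen becomes the root.
Insert bee: bee < hen → go left. Place as left child of hen.
Insert dog: dog < hen → go left; dog > bee → go right. Place as right child of bee.
Insert pig: pig > hen → go right. Place as right child of hen.
Insert emu: emu < hen → go left; emu > bee → go right; emu > dog → go right. Place as right child of dog.
Insert fox: fox < hen → go left; fox > bee → go right; fox > dog → go right; fox > emu → go right. Place as right child of emu.

Subtree rooted at emu contains: emu, fox — 2 nodes.

2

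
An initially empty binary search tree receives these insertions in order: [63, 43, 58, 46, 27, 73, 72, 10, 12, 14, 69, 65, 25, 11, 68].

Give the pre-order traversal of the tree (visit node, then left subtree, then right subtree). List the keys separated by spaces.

Insert 63: tree is empty, so 63 becomes the root.
Insert 43: 43 < 63 → go left. Place as left child of 63.
Insert 58: 58 < 63 → go left; 58 > 43 → go right. Place as right child of 43.
Insert 46: 46 < 63 → go left; 46 > 43 → go right; 46 < 58 → go left. Place as left child of 58.
Insert 27: 27 < 63 → go left; 27 < 43 → go left. Place as left child of 43.
Insert 73: 73 > 63 → go right. Place as right child of 63.
Insert 72: 72 > 63 → go right; 72 < 73 → go left. Place as left child of 73.
Insert 10: 10 < 63 → go left; 10 < 43 → go left; 10 < 27 → go left. Place as left child of 27.
Insert 12: 12 < 63 → go left; 12 < 43 → go left; 12 < 27 → go left; 12 > 10 → go right. Place as right child of 10.
Insert 14: 14 < 63 → go left; 14 < 43 → go left; 14 < 27 → go left; 14 > 10 → go right; 14 > 12 → go right. Place as right child of 12.
Insert 69: 69 > 63 → go right; 69 < 73 → go left; 69 < 72 → go left. Place as left child of 72.
Insert 65: 65 > 63 → go right; 65 < 73 → go left; 65 < 72 → go left; 65 < 69 → go left. Place as left child of 69.
Insert 25: 25 < 63 → go left; 25 < 43 → go left; 25 < 27 → go left; 25 > 10 → go right; 25 > 12 → go right; 25 > 14 → go right. Place as right child of 14.
Insert 11: 11 < 63 → go left; 11 < 43 → go left; 11 < 27 → go left; 11 > 10 → go right; 11 < 12 → go left. Place as left child of 12.
Insert 68: 68 > 63 → go right; 68 < 73 → go left; 68 < 72 → go left; 68 < 69 → go left; 68 > 65 → go right. Place as right child of 65.

63 43 27 10 12 11 14 25 58 46 73 72 69 65 68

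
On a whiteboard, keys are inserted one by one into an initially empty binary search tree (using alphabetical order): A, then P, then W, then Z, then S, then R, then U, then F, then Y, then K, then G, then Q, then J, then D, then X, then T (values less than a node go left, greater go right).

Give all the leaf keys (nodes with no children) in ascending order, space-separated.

Insert A: tree is empty, so A becomes the root.
Insert P: P > A → go right. Place as right child of A.
Insert W: W > A → go right; W > P → go right. Place as right child of P.
Insert Z: Z > A → go right; Z > P → go right; Z > W → go right. Place as right child of W.
Insert S: S > A → go right; S > P → go right; S < W → go left. Place as left child of W.
Insert R: R > A → go right; R > P → go right; R < W → go left; R < S → go left. Place as left child of S.
Insert U: U > A → go right; U > P → go right; U < W → go left; U > S → go right. Place as right child of S.
Insert F: F > A → go right; F < P → go left. Place as left child of P.
Insert Y: Y > A → go right; Y > P → go right; Y > W → go right; Y < Z → go left. Place as left child of Z.
Insert K: K > A → go right; K < P → go left; K > F → go right. Place as right child of F.
Insert G: G > A → go right; G < P → go left; G > F → go right; G < K → go left. Place as left child of K.
Insert Q: Q > A → go right; Q > P → go right; Q < W → go left; Q < S → go left; Q < R → go left. Place as left child of R.
Insert J: J > A → go right; J < P → go left; J > F → go right; J < K → go left; J > G → go right. Place as right child of G.
Insert D: D > A → go right; D < P → go left; D < F → go left. Place as left child of F.
Insert X: X > A → go right; X > P → go right; X > W → go right; X < Z → go left; X < Y → go left. Place as left child of Y.
Insert T: T > A → go right; T > P → go right; T < W → go left; T > S → go right; T < U → go left. Place as left child of U.

D J Q T X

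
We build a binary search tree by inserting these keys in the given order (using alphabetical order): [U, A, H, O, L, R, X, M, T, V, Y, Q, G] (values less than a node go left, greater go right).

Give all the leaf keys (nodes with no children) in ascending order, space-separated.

G M Q T V Y

Resulting structure (node: left, right):
  U: L=A, R=X
  A: L=–, R=H
  H: L=G, R=O
  O: L=L, R=R
  L: L=–, R=M
  R: L=Q, R=T
  X: L=V, R=Y
  M: L=–, R=–
  T: L=–, R=–
  V: L=–, R=–
  Y: L=–, R=–
  Q: L=–, R=–
  G: L=–, R=–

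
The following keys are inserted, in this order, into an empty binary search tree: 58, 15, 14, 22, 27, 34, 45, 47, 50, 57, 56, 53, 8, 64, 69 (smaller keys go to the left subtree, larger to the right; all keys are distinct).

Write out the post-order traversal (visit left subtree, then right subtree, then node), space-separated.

Insert 58: tree is empty, so 58 becomes the root.
Insert 15: 15 < 58 → go left. Place as left child of 58.
Insert 14: 14 < 58 → go left; 14 < 15 → go left. Place as left child of 15.
Insert 22: 22 < 58 → go left; 22 > 15 → go right. Place as right child of 15.
Insert 27: 27 < 58 → go left; 27 > 15 → go right; 27 > 22 → go right. Place as right child of 22.
Insert 34: 34 < 58 → go left; 34 > 15 → go right; 34 > 22 → go right; 34 > 27 → go right. Place as right child of 27.
Insert 45: 45 < 58 → go left; 45 > 15 → go right; 45 > 22 → go right; 45 > 27 → go right; 45 > 34 → go right. Place as right child of 34.
Insert 47: 47 < 58 → go left; 47 > 15 → go right; 47 > 22 → go right; 47 > 27 → go right; 47 > 34 → go right; 47 > 45 → go right. Place as right child of 45.
Insert 50: 50 < 58 → go left; 50 > 15 → go right; 50 > 22 → go right; 50 > 27 → go right; 50 > 34 → go right; 50 > 45 → go right; 50 > 47 → go right. Place as right child of 47.
Insert 57: 57 < 58 → go left; 57 > 15 → go right; 57 > 22 → go right; 57 > 27 → go right; 57 > 34 → go right; 57 > 45 → go right; 57 > 47 → go right; 57 > 50 → go right. Place as right child of 50.
Insert 56: 56 < 58 → go left; 56 > 15 → go right; 56 > 22 → go right; 56 > 27 → go right; 56 > 34 → go right; 56 > 45 → go right; 56 > 47 → go right; 56 > 50 → go right; 56 < 57 → go left. Place as left child of 57.
Insert 53: 53 < 58 → go left; 53 > 15 → go right; 53 > 22 → go right; 53 > 27 → go right; 53 > 34 → go right; 53 > 45 → go right; 53 > 47 → go right; 53 > 50 → go right; 53 < 57 → go left; 53 < 56 → go left. Place as left child of 56.
Insert 8: 8 < 58 → go left; 8 < 15 → go left; 8 < 14 → go left. Place as left child of 14.
Insert 64: 64 > 58 → go right. Place as right child of 58.
Insert 69: 69 > 58 → go right; 69 > 64 → go right. Place as right child of 64.

8 14 53 56 57 50 47 45 34 27 22 15 69 64 58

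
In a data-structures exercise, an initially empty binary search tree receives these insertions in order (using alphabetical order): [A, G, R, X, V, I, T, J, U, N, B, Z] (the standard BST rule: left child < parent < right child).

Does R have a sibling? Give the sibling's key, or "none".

A: root
G: right child of A (depth 1)
R: right child of G (depth 2)
X: right child of R (depth 3)
V: left child of X (depth 4)
I: left child of R (depth 3)
T: left child of V (depth 5)
J: right child of I (depth 4)
U: right child of T (depth 6)
N: right child of J (depth 5)
B: left child of G (depth 2)
Z: right child of X (depth 4)

R's parent is G; the other child of G is B.

B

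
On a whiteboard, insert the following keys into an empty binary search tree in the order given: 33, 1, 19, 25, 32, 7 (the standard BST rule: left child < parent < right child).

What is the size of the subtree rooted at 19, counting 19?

33: root
1: left child of 33 (depth 1)
19: right child of 1 (depth 2)
25: right child of 19 (depth 3)
32: right child of 25 (depth 4)
7: left child of 19 (depth 3)

Subtree rooted at 19 contains: 19, 7, 25, 32 — 4 nodes.

4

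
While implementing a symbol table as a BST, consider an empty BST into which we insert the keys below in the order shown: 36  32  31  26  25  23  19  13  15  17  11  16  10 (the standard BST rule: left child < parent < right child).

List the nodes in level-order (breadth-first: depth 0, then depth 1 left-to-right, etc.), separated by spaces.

Insert 36: tree is empty, so 36 becomes the root.
Insert 32: 32 < 36 → go left. Place as left child of 36.
Insert 31: 31 < 36 → go left; 31 < 32 → go left. Place as left child of 32.
Insert 26: 26 < 36 → go left; 26 < 32 → go left; 26 < 31 → go left. Place as left child of 31.
Insert 25: 25 < 36 → go left; 25 < 32 → go left; 25 < 31 → go left; 25 < 26 → go left. Place as left child of 26.
Insert 23: 23 < 36 → go left; 23 < 32 → go left; 23 < 31 → go left; 23 < 26 → go left; 23 < 25 → go left. Place as left child of 25.
Insert 19: 19 < 36 → go left; 19 < 32 → go left; 19 < 31 → go left; 19 < 26 → go left; 19 < 25 → go left; 19 < 23 → go left. Place as left child of 23.
Insert 13: 13 < 36 → go left; 13 < 32 → go left; 13 < 31 → go left; 13 < 26 → go left; 13 < 25 → go left; 13 < 23 → go left; 13 < 19 → go left. Place as left child of 19.
Insert 15: 15 < 36 → go left; 15 < 32 → go left; 15 < 31 → go left; 15 < 26 → go left; 15 < 25 → go left; 15 < 23 → go left; 15 < 19 → go left; 15 > 13 → go right. Place as right child of 13.
Insert 17: 17 < 36 → go left; 17 < 32 → go left; 17 < 31 → go left; 17 < 26 → go left; 17 < 25 → go left; 17 < 23 → go left; 17 < 19 → go left; 17 > 13 → go right; 17 > 15 → go right. Place as right child of 15.
Insert 11: 11 < 36 → go left; 11 < 32 → go left; 11 < 31 → go left; 11 < 26 → go left; 11 < 25 → go left; 11 < 23 → go left; 11 < 19 → go left; 11 < 13 → go left. Place as left child of 13.
Insert 16: 16 < 36 → go left; 16 < 32 → go left; 16 < 31 → go left; 16 < 26 → go left; 16 < 25 → go left; 16 < 23 → go left; 16 < 19 → go left; 16 > 13 → go right; 16 > 15 → go right; 16 < 17 → go left. Place as left child of 17.
Insert 10: 10 < 36 → go left; 10 < 32 → go left; 10 < 31 → go left; 10 < 26 → go left; 10 < 25 → go left; 10 < 23 → go left; 10 < 19 → go left; 10 < 13 → go left; 10 < 11 → go left. Place as left child of 11.

36 32 31 26 25 23 19 13 11 15 10 17 16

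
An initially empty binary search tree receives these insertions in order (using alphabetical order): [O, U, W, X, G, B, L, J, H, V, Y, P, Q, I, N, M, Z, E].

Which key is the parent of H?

J

Insert O: tree is empty, so O becomes the root.
Insert U: U > O → go right. Place as right child of O.
Insert W: W > O → go right; W > U → go right. Place as right child of U.
Insert X: X > O → go right; X > U → go right; X > W → go right. Place as right child of W.
Insert G: G < O → go left. Place as left child of O.
Insert B: B < O → go left; B < G → go left. Place as left child of G.
Insert L: L < O → go left; L > G → go right. Place as right child of G.
Insert J: J < O → go left; J > G → go right; J < L → go left. Place as left child of L.
Insert H: H < O → go left; H > G → go right; H < L → go left; H < J → go left. Place as left child of J.
Insert V: V > O → go right; V > U → go right; V < W → go left. Place as left child of W.
Insert Y: Y > O → go right; Y > U → go right; Y > W → go right; Y > X → go right. Place as right child of X.
Insert P: P > O → go right; P < U → go left. Place as left child of U.
Insert Q: Q > O → go right; Q < U → go left; Q > P → go right. Place as right child of P.
Insert I: I < O → go left; I > G → go right; I < L → go left; I < J → go left; I > H → go right. Place as right child of H.
Insert N: N < O → go left; N > G → go right; N > L → go right. Place as right child of L.
Insert M: M < O → go left; M > G → go right; M > L → go right; M < N → go left. Place as left child of N.
Insert Z: Z > O → go right; Z > U → go right; Z > W → go right; Z > X → go right; Z > Y → go right. Place as right child of Y.
Insert E: E < O → go left; E < G → go left; E > B → go right. Place as right child of B.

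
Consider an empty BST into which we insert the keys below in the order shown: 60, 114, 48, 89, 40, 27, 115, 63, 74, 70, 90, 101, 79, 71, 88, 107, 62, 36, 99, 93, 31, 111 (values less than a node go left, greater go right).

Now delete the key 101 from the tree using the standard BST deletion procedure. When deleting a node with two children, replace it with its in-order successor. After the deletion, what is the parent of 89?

Resulting structure (node: left, right):
  60: L=48, R=114
  114: L=89, R=115
  48: L=40, R=–
  89: L=63, R=90
  40: L=27, R=–
  27: L=–, R=36
  115: L=–, R=–
  63: L=62, R=74
  74: L=70, R=79
  70: L=–, R=71
  90: L=–, R=101
  101: L=99, R=107
  79: L=–, R=88
  71: L=–, R=–
  88: L=–, R=–
  107: L=–, R=111
  62: L=–, R=–
  36: L=31, R=–
  99: L=93, R=–
  93: L=–, R=–
  31: L=–, R=–
  111: L=–, R=–

Delete 101 (two children — replace with in-order successor).
After deletion, 89's parent is 114.

114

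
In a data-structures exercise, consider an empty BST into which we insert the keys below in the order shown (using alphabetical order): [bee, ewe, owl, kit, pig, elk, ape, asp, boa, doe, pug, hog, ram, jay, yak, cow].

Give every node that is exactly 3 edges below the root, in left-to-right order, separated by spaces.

Resulting structure (node: left, right):
  bee: L=ape, R=ewe
  ewe: L=elk, R=owl
  owl: L=kit, R=pig
  kit: L=hog, R=–
  pig: L=–, R=pug
  elk: L=boa, R=–
  ape: L=–, R=asp
  asp: L=–, R=–
  boa: L=–, R=doe
  doe: L=cow, R=–
  pug: L=–, R=ram
  hog: L=–, R=jay
  ram: L=–, R=yak
  jay: L=–, R=–
  yak: L=–, R=–
  cow: L=–, R=–

boa kit pig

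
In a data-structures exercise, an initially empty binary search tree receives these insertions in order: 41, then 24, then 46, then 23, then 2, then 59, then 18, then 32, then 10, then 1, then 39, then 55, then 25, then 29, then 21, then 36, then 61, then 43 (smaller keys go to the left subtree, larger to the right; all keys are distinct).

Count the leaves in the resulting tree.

41: root
24: left child of 41 (depth 1)
46: right child of 41 (depth 1)
23: left child of 24 (depth 2)
2: left child of 23 (depth 3)
59: right child of 46 (depth 2)
18: right child of 2 (depth 4)
32: right child of 24 (depth 2)
10: left child of 18 (depth 5)
1: left child of 2 (depth 4)
39: right child of 32 (depth 3)
55: left child of 59 (depth 3)
25: left child of 32 (depth 3)
29: right child of 25 (depth 4)
21: right child of 18 (depth 5)
36: left child of 39 (depth 4)
61: right child of 59 (depth 3)
43: left child of 46 (depth 2)

Leaves: 1, 10, 21, 29, 36, 43, 55, 61 — 8 in total.

8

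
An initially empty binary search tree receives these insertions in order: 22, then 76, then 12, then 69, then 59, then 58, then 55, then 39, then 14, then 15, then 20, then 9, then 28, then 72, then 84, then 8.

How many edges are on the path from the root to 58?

22: root
76: right child of 22 (depth 1)
12: left child of 22 (depth 1)
69: left child of 76 (depth 2)
59: left child of 69 (depth 3)
58: left child of 59 (depth 4)
55: left child of 58 (depth 5)
39: left child of 55 (depth 6)
14: right child of 12 (depth 2)
15: right child of 14 (depth 3)
20: right child of 15 (depth 4)
9: left child of 12 (depth 2)
28: left child of 39 (depth 7)
72: right child of 69 (depth 3)
84: right child of 76 (depth 2)
8: left child of 9 (depth 3)

Path to 58: 22 → 76 → 69 → 59 → 58, which is 4 edges.

4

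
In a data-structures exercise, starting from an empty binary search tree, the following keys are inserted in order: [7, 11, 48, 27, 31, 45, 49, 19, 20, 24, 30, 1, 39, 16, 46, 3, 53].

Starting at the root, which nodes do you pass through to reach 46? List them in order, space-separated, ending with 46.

7 11 48 27 31 45 46

Resulting structure (node: left, right):
  7: L=1, R=11
  11: L=–, R=48
  48: L=27, R=49
  27: L=19, R=31
  31: L=30, R=45
  45: L=39, R=46
  49: L=–, R=53
  19: L=16, R=20
  20: L=–, R=24
  24: L=–, R=–
  30: L=–, R=–
  1: L=–, R=3
  39: L=–, R=–
  16: L=–, R=–
  46: L=–, R=–
  3: L=–, R=–
  53: L=–, R=–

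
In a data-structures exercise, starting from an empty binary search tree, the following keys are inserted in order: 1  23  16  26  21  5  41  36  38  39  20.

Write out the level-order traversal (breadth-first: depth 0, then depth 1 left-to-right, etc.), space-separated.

Insert 1: tree is empty, so 1 becomes the root.
Insert 23: 23 > 1 → go right. Place as right child of 1.
Insert 16: 16 > 1 → go right; 16 < 23 → go left. Place as left child of 23.
Insert 26: 26 > 1 → go right; 26 > 23 → go right. Place as right child of 23.
Insert 21: 21 > 1 → go right; 21 < 23 → go left; 21 > 16 → go right. Place as right child of 16.
Insert 5: 5 > 1 → go right; 5 < 23 → go left; 5 < 16 → go left. Place as left child of 16.
Insert 41: 41 > 1 → go right; 41 > 23 → go right; 41 > 26 → go right. Place as right child of 26.
Insert 36: 36 > 1 → go right; 36 > 23 → go right; 36 > 26 → go right; 36 < 41 → go left. Place as left child of 41.
Insert 38: 38 > 1 → go right; 38 > 23 → go right; 38 > 26 → go right; 38 < 41 → go left; 38 > 36 → go right. Place as right child of 36.
Insert 39: 39 > 1 → go right; 39 > 23 → go right; 39 > 26 → go right; 39 < 41 → go left; 39 > 36 → go right; 39 > 38 → go right. Place as right child of 38.
Insert 20: 20 > 1 → go right; 20 < 23 → go left; 20 > 16 → go right; 20 < 21 → go left. Place as left child of 21.

1 23 16 26 5 21 41 20 36 38 39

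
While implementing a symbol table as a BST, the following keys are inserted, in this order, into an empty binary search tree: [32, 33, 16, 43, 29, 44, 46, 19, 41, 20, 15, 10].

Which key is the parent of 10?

32: root
33: right child of 32 (depth 1)
16: left child of 32 (depth 1)
43: right child of 33 (depth 2)
29: right child of 16 (depth 2)
44: right child of 43 (depth 3)
46: right child of 44 (depth 4)
19: left child of 29 (depth 3)
41: left child of 43 (depth 3)
20: right child of 19 (depth 4)
15: left child of 16 (depth 2)
10: left child of 15 (depth 3)

15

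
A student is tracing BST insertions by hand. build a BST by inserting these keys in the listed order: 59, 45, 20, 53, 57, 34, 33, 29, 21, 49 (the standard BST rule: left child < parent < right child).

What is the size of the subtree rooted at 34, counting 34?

4

59: root
45: left child of 59 (depth 1)
20: left child of 45 (depth 2)
53: right child of 45 (depth 2)
57: right child of 53 (depth 3)
34: right child of 20 (depth 3)
33: left child of 34 (depth 4)
29: left child of 33 (depth 5)
21: left child of 29 (depth 6)
49: left child of 53 (depth 3)

Subtree rooted at 34 contains: 34, 33, 29, 21 — 4 nodes.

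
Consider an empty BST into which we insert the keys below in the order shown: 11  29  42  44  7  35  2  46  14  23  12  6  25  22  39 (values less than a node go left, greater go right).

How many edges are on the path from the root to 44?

11: root
29: right child of 11 (depth 1)
42: right child of 29 (depth 2)
44: right child of 42 (depth 3)
7: left child of 11 (depth 1)
35: left child of 42 (depth 3)
2: left child of 7 (depth 2)
46: right child of 44 (depth 4)
14: left child of 29 (depth 2)
23: right child of 14 (depth 3)
12: left child of 14 (depth 3)
6: right child of 2 (depth 3)
25: right child of 23 (depth 4)
22: left child of 23 (depth 4)
39: right child of 35 (depth 4)

Path to 44: 11 → 29 → 42 → 44, which is 3 edges.

3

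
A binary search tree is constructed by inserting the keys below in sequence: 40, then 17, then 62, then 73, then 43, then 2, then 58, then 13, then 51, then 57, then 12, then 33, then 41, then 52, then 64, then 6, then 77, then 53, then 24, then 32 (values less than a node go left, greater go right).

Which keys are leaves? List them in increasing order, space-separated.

Insert 40: tree is empty, so 40 becomes the root.
Insert 17: 17 < 40 → go left. Place as left child of 40.
Insert 62: 62 > 40 → go right. Place as right child of 40.
Insert 73: 73 > 40 → go right; 73 > 62 → go right. Place as right child of 62.
Insert 43: 43 > 40 → go right; 43 < 62 → go left. Place as left child of 62.
Insert 2: 2 < 40 → go left; 2 < 17 → go left. Place as left child of 17.
Insert 58: 58 > 40 → go right; 58 < 62 → go left; 58 > 43 → go right. Place as right child of 43.
Insert 13: 13 < 40 → go left; 13 < 17 → go left; 13 > 2 → go right. Place as right child of 2.
Insert 51: 51 > 40 → go right; 51 < 62 → go left; 51 > 43 → go right; 51 < 58 → go left. Place as left child of 58.
Insert 57: 57 > 40 → go right; 57 < 62 → go left; 57 > 43 → go right; 57 < 58 → go left; 57 > 51 → go right. Place as right child of 51.
Insert 12: 12 < 40 → go left; 12 < 17 → go left; 12 > 2 → go right; 12 < 13 → go left. Place as left child of 13.
Insert 33: 33 < 40 → go left; 33 > 17 → go right. Place as right child of 17.
Insert 41: 41 > 40 → go right; 41 < 62 → go left; 41 < 43 → go left. Place as left child of 43.
Insert 52: 52 > 40 → go right; 52 < 62 → go left; 52 > 43 → go right; 52 < 58 → go left; 52 > 51 → go right; 52 < 57 → go left. Place as left child of 57.
Insert 64: 64 > 40 → go right; 64 > 62 → go right; 64 < 73 → go left. Place as left child of 73.
Insert 6: 6 < 40 → go left; 6 < 17 → go left; 6 > 2 → go right; 6 < 13 → go left; 6 < 12 → go left. Place as left child of 12.
Insert 77: 77 > 40 → go right; 77 > 62 → go right; 77 > 73 → go right. Place as right child of 73.
Insert 53: 53 > 40 → go right; 53 < 62 → go left; 53 > 43 → go right; 53 < 58 → go left; 53 > 51 → go right; 53 < 57 → go left; 53 > 52 → go right. Place as right child of 52.
Insert 24: 24 < 40 → go left; 24 > 17 → go right; 24 < 33 → go left. Place as left child of 33.
Insert 32: 32 < 40 → go left; 32 > 17 → go right; 32 < 33 → go left; 32 > 24 → go right. Place as right child of 24.

6 32 41 53 64 77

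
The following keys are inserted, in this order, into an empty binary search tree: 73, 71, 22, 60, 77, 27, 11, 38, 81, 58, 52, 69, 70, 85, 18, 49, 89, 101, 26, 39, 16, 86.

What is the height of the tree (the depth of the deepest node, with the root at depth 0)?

Resulting structure (node: left, right):
  73: L=71, R=77
  71: L=22, R=–
  22: L=11, R=60
  60: L=27, R=69
  77: L=–, R=81
  27: L=26, R=38
  11: L=–, R=18
  38: L=–, R=58
  81: L=–, R=85
  58: L=52, R=–
  52: L=49, R=–
  69: L=–, R=70
  70: L=–, R=–
  85: L=–, R=89
  18: L=16, R=–
  49: L=39, R=–
  89: L=86, R=101
  101: L=–, R=–
  26: L=–, R=–
  39: L=–, R=–
  16: L=–, R=–
  86: L=–, R=–

The deepest node is 39 at depth 9.

9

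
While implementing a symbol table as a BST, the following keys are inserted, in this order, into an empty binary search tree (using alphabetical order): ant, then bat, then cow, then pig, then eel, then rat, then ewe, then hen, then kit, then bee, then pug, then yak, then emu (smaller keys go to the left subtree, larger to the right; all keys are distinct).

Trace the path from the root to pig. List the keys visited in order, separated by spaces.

Insert ant: tree is empty, so ant becomes the root.
Insert bat: bat > ant → go right. Place as right child of ant.
Insert cow: cow > ant → go right; cow > bat → go right. Place as right child of bat.
Insert pig: pig > ant → go right; pig > bat → go right; pig > cow → go right. Place as right child of cow.
Insert eel: eel > ant → go right; eel > bat → go right; eel > cow → go right; eel < pig → go left. Place as left child of pig.
Insert rat: rat > ant → go right; rat > bat → go right; rat > cow → go right; rat > pig → go right. Place as right child of pig.
Insert ewe: ewe > ant → go right; ewe > bat → go right; ewe > cow → go right; ewe < pig → go left; ewe > eel → go right. Place as right child of eel.
Insert hen: hen > ant → go right; hen > bat → go right; hen > cow → go right; hen < pig → go left; hen > eel → go right; hen > ewe → go right. Place as right child of ewe.
Insert kit: kit > ant → go right; kit > bat → go right; kit > cow → go right; kit < pig → go left; kit > eel → go right; kit > ewe → go right; kit > hen → go right. Place as right child of hen.
Insert bee: bee > ant → go right; bee > bat → go right; bee < cow → go left. Place as left child of cow.
Insert pug: pug > ant → go right; pug > bat → go right; pug > cow → go right; pug > pig → go right; pug < rat → go left. Place as left child of rat.
Insert yak: yak > ant → go right; yak > bat → go right; yak > cow → go right; yak > pig → go right; yak > rat → go right. Place as right child of rat.
Insert emu: emu > ant → go right; emu > bat → go right; emu > cow → go right; emu < pig → go left; emu > eel → go right; emu < ewe → go left. Place as left child of ewe.

ant bat cow pig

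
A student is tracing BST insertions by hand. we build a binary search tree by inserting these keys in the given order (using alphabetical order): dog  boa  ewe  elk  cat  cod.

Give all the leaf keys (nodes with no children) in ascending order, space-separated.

Insert dog: tree is empty, so dog becomes the root.
Insert boa: boa < dog → go left. Place as left child of dog.
Insert ewe: ewe > dog → go right. Place as right child of dog.
Insert elk: elk > dog → go right; elk < ewe → go left. Place as left child of ewe.
Insert cat: cat < dog → go left; cat > boa → go right. Place as right child of boa.
Insert cod: cod < dog → go left; cod > boa → go right; cod > cat → go right. Place as right child of cat.

cod elk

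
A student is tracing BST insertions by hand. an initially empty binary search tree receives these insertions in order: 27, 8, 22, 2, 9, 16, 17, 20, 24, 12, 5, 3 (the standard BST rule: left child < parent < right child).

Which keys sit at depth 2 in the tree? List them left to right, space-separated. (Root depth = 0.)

2 22

Insert 27: tree is empty, so 27 becomes the root.
Insert 8: 8 < 27 → go left. Place as left child of 27.
Insert 22: 22 < 27 → go left; 22 > 8 → go right. Place as right child of 8.
Insert 2: 2 < 27 → go left; 2 < 8 → go left. Place as left child of 8.
Insert 9: 9 < 27 → go left; 9 > 8 → go right; 9 < 22 → go left. Place as left child of 22.
Insert 16: 16 < 27 → go left; 16 > 8 → go right; 16 < 22 → go left; 16 > 9 → go right. Place as right child of 9.
Insert 17: 17 < 27 → go left; 17 > 8 → go right; 17 < 22 → go left; 17 > 9 → go right; 17 > 16 → go right. Place as right child of 16.
Insert 20: 20 < 27 → go left; 20 > 8 → go right; 20 < 22 → go left; 20 > 9 → go right; 20 > 16 → go right; 20 > 17 → go right. Place as right child of 17.
Insert 24: 24 < 27 → go left; 24 > 8 → go right; 24 > 22 → go right. Place as right child of 22.
Insert 12: 12 < 27 → go left; 12 > 8 → go right; 12 < 22 → go left; 12 > 9 → go right; 12 < 16 → go left. Place as left child of 16.
Insert 5: 5 < 27 → go left; 5 < 8 → go left; 5 > 2 → go right. Place as right child of 2.
Insert 3: 3 < 27 → go left; 3 < 8 → go left; 3 > 2 → go right; 3 < 5 → go left. Place as left child of 5.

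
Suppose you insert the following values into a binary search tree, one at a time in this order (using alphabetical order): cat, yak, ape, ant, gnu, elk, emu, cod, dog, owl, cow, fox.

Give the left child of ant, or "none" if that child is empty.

none

cat: root
yak: right child of cat (depth 1)
ape: left child of cat (depth 1)
ant: left child of ape (depth 2)
gnu: left child of yak (depth 2)
elk: left child of gnu (depth 3)
emu: right child of elk (depth 4)
cod: left child of elk (depth 4)
dog: right child of cod (depth 5)
owl: right child of gnu (depth 3)
cow: left child of dog (depth 6)
fox: right child of emu (depth 5)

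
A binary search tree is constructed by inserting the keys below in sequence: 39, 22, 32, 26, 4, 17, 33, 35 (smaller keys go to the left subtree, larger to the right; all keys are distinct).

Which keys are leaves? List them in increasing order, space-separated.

Resulting structure (node: left, right):
  39: L=22, R=–
  22: L=4, R=32
  32: L=26, R=33
  26: L=–, R=–
  4: L=–, R=17
  17: L=–, R=–
  33: L=–, R=35
  35: L=–, R=–

17 26 35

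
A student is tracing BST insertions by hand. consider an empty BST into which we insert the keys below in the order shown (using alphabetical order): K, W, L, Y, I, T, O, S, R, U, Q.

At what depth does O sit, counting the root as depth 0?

Resulting structure (node: left, right):
  K: L=I, R=W
  W: L=L, R=Y
  L: L=–, R=T
  Y: L=–, R=–
  I: L=–, R=–
  T: L=O, R=U
  O: L=–, R=S
  S: L=R, R=–
  R: L=Q, R=–
  U: L=–, R=–
  Q: L=–, R=–

Path to O: K → W → L → T → O, which is 4 edges.

4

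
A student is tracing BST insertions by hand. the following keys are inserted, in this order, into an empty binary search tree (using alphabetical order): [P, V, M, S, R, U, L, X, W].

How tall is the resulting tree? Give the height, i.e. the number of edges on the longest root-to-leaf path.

3

P: root
V: right child of P (depth 1)
M: left child of P (depth 1)
S: left child of V (depth 2)
R: left child of S (depth 3)
U: right child of S (depth 3)
L: left child of M (depth 2)
X: right child of V (depth 2)
W: left child of X (depth 3)

The deepest node is R at depth 3.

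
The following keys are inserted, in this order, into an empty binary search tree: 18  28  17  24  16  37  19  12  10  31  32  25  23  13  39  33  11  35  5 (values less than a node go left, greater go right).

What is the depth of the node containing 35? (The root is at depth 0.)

18: root
28: right child of 18 (depth 1)
17: left child of 18 (depth 1)
24: left child of 28 (depth 2)
16: left child of 17 (depth 2)
37: right child of 28 (depth 2)
19: left child of 24 (depth 3)
12: left child of 16 (depth 3)
10: left child of 12 (depth 4)
31: left child of 37 (depth 3)
32: right child of 31 (depth 4)
25: right child of 24 (depth 3)
23: right child of 19 (depth 4)
13: right child of 12 (depth 4)
39: right child of 37 (depth 3)
33: right child of 32 (depth 5)
11: right child of 10 (depth 5)
35: right child of 33 (depth 6)
5: left child of 10 (depth 5)

Path to 35: 18 → 28 → 37 → 31 → 32 → 33 → 35, which is 6 edges.

6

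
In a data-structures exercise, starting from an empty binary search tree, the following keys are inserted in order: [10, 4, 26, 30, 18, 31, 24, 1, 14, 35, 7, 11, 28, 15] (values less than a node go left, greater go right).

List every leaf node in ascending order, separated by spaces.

1 7 11 15 24 28 35

Insert 10: tree is empty, so 10 becomes the root.
Insert 4: 4 < 10 → go left. Place as left child of 10.
Insert 26: 26 > 10 → go right. Place as right child of 10.
Insert 30: 30 > 10 → go right; 30 > 26 → go right. Place as right child of 26.
Insert 18: 18 > 10 → go right; 18 < 26 → go left. Place as left child of 26.
Insert 31: 31 > 10 → go right; 31 > 26 → go right; 31 > 30 → go right. Place as right child of 30.
Insert 24: 24 > 10 → go right; 24 < 26 → go left; 24 > 18 → go right. Place as right child of 18.
Insert 1: 1 < 10 → go left; 1 < 4 → go left. Place as left child of 4.
Insert 14: 14 > 10 → go right; 14 < 26 → go left; 14 < 18 → go left. Place as left child of 18.
Insert 35: 35 > 10 → go right; 35 > 26 → go right; 35 > 30 → go right; 35 > 31 → go right. Place as right child of 31.
Insert 7: 7 < 10 → go left; 7 > 4 → go right. Place as right child of 4.
Insert 11: 11 > 10 → go right; 11 < 26 → go left; 11 < 18 → go left; 11 < 14 → go left. Place as left child of 14.
Insert 28: 28 > 10 → go right; 28 > 26 → go right; 28 < 30 → go left. Place as left child of 30.
Insert 15: 15 > 10 → go right; 15 < 26 → go left; 15 < 18 → go left; 15 > 14 → go right. Place as right child of 14.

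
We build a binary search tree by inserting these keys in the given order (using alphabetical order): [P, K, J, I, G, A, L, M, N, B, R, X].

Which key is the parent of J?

K

P: root
K: left child of P (depth 1)
J: left child of K (depth 2)
I: left child of J (depth 3)
G: left child of I (depth 4)
A: left child of G (depth 5)
L: right child of K (depth 2)
M: right child of L (depth 3)
N: right child of M (depth 4)
B: right child of A (depth 6)
R: right child of P (depth 1)
X: right child of R (depth 2)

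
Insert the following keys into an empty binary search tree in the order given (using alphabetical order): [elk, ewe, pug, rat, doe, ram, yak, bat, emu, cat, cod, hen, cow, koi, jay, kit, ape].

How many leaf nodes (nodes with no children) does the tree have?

Resulting structure (node: left, right):
  elk: L=doe, R=ewe
  ewe: L=emu, R=pug
  pug: L=hen, R=rat
  rat: L=ram, R=yak
  doe: L=bat, R=–
  ram: L=–, R=–
  yak: L=–, R=–
  bat: L=ape, R=cat
  emu: L=–, R=–
  cat: L=–, R=cod
  cod: L=–, R=cow
  hen: L=–, R=koi
  cow: L=–, R=–
  koi: L=jay, R=–
  jay: L=–, R=kit
  kit: L=–, R=–
  ape: L=–, R=–

Leaves: ape, cow, emu, kit, ram, yak — 6 in total.

6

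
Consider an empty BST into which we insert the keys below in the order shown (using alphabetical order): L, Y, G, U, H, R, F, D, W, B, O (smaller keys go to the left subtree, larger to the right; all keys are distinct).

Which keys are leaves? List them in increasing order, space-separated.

Resulting structure (node: left, right):
  L: L=G, R=Y
  Y: L=U, R=–
  G: L=F, R=H
  U: L=R, R=W
  H: L=–, R=–
  R: L=O, R=–
  F: L=D, R=–
  D: L=B, R=–
  W: L=–, R=–
  B: L=–, R=–
  O: L=–, R=–

B H O W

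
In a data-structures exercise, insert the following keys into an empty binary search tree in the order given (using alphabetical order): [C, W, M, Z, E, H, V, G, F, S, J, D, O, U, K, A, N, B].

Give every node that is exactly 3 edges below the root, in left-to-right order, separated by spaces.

E V

Insert C: tree is empty, so C becomes the root.
Insert W: W > C → go right. Place as right child of C.
Insert M: M > C → go right; M < W → go left. Place as left child of W.
Insert Z: Z > C → go right; Z > W → go right. Place as right child of W.
Insert E: E > C → go right; E < W → go left; E < M → go left. Place as left child of M.
Insert H: H > C → go right; H < W → go left; H < M → go left; H > E → go right. Place as right child of E.
Insert V: V > C → go right; V < W → go left; V > M → go right. Place as right child of M.
Insert G: G > C → go right; G < W → go left; G < M → go left; G > E → go right; G < H → go left. Place as left child of H.
Insert F: F > C → go right; F < W → go left; F < M → go left; F > E → go right; F < H → go left; F < G → go left. Place as left child of G.
Insert S: S > C → go right; S < W → go left; S > M → go right; S < V → go left. Place as left child of V.
Insert J: J > C → go right; J < W → go left; J < M → go left; J > E → go right; J > H → go right. Place as right child of H.
Insert D: D > C → go right; D < W → go left; D < M → go left; D < E → go left. Place as left child of E.
Insert O: O > C → go right; O < W → go left; O > M → go right; O < V → go left; O < S → go left. Place as left child of S.
Insert U: U > C → go right; U < W → go left; U > M → go right; U < V → go left; U > S → go right. Place as right child of S.
Insert K: K > C → go right; K < W → go left; K < M → go left; K > E → go right; K > H → go right; K > J → go right. Place as right child of J.
Insert A: A < C → go left. Place as left child of C.
Insert N: N > C → go right; N < W → go left; N > M → go right; N < V → go left; N < S → go left; N < O → go left. Place as left child of O.
Insert B: B < C → go left; B > A → go right. Place as right child of A.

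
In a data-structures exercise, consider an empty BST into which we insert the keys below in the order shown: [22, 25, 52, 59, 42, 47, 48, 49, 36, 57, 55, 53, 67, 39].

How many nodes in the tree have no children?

4

Insert 22: tree is empty, so 22 becomes the root.
Insert 25: 25 > 22 → go right. Place as right child of 22.
Insert 52: 52 > 22 → go right; 52 > 25 → go right. Place as right child of 25.
Insert 59: 59 > 22 → go right; 59 > 25 → go right; 59 > 52 → go right. Place as right child of 52.
Insert 42: 42 > 22 → go right; 42 > 25 → go right; 42 < 52 → go left. Place as left child of 52.
Insert 47: 47 > 22 → go right; 47 > 25 → go right; 47 < 52 → go left; 47 > 42 → go right. Place as right child of 42.
Insert 48: 48 > 22 → go right; 48 > 25 → go right; 48 < 52 → go left; 48 > 42 → go right; 48 > 47 → go right. Place as right child of 47.
Insert 49: 49 > 22 → go right; 49 > 25 → go right; 49 < 52 → go left; 49 > 42 → go right; 49 > 47 → go right; 49 > 48 → go right. Place as right child of 48.
Insert 36: 36 > 22 → go right; 36 > 25 → go right; 36 < 52 → go left; 36 < 42 → go left. Place as left child of 42.
Insert 57: 57 > 22 → go right; 57 > 25 → go right; 57 > 52 → go right; 57 < 59 → go left. Place as left child of 59.
Insert 55: 55 > 22 → go right; 55 > 25 → go right; 55 > 52 → go right; 55 < 59 → go left; 55 < 57 → go left. Place as left child of 57.
Insert 53: 53 > 22 → go right; 53 > 25 → go right; 53 > 52 → go right; 53 < 59 → go left; 53 < 57 → go left; 53 < 55 → go left. Place as left child of 55.
Insert 67: 67 > 22 → go right; 67 > 25 → go right; 67 > 52 → go right; 67 > 59 → go right. Place as right child of 59.
Insert 39: 39 > 22 → go right; 39 > 25 → go right; 39 < 52 → go left; 39 < 42 → go left; 39 > 36 → go right. Place as right child of 36.

Leaves: 39, 49, 53, 67 — 4 in total.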